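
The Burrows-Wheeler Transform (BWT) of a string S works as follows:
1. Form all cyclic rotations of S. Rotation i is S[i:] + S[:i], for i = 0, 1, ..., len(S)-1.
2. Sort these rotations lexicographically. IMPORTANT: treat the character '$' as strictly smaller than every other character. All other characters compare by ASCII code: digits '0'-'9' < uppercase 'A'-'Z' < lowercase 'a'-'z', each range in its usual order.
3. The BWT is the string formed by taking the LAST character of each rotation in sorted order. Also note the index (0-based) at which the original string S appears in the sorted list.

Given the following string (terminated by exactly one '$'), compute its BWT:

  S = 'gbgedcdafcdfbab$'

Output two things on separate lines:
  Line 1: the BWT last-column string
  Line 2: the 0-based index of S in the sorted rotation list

All 16 rotations (rotation i = S[i:]+S[:i]):
  rot[0] = gbgedcdafcdfbab$
  rot[1] = bgedcdafcdfbab$g
  rot[2] = gedcdafcdfbab$gb
  rot[3] = edcdafcdfbab$gbg
  rot[4] = dcdafcdfbab$gbge
  rot[5] = cdafcdfbab$gbged
  rot[6] = dafcdfbab$gbgedc
  rot[7] = afcdfbab$gbgedcd
  rot[8] = fcdfbab$gbgedcda
  rot[9] = cdfbab$gbgedcdaf
  rot[10] = dfbab$gbgedcdafc
  rot[11] = fbab$gbgedcdafcd
  rot[12] = bab$gbgedcdafcdf
  rot[13] = ab$gbgedcdafcdfb
  rot[14] = b$gbgedcdafcdfba
  rot[15] = $gbgedcdafcdfbab
Sorted (with $ < everything):
  sorted[0] = $gbgedcdafcdfbab  (last char: 'b')
  sorted[1] = ab$gbgedcdafcdfb  (last char: 'b')
  sorted[2] = afcdfbab$gbgedcd  (last char: 'd')
  sorted[3] = b$gbgedcdafcdfba  (last char: 'a')
  sorted[4] = bab$gbgedcdafcdf  (last char: 'f')
  sorted[5] = bgedcdafcdfbab$g  (last char: 'g')
  sorted[6] = cdafcdfbab$gbged  (last char: 'd')
  sorted[7] = cdfbab$gbgedcdaf  (last char: 'f')
  sorted[8] = dafcdfbab$gbgedc  (last char: 'c')
  sorted[9] = dcdafcdfbab$gbge  (last char: 'e')
  sorted[10] = dfbab$gbgedcdafc  (last char: 'c')
  sorted[11] = edcdafcdfbab$gbg  (last char: 'g')
  sorted[12] = fbab$gbgedcdafcd  (last char: 'd')
  sorted[13] = fcdfbab$gbgedcda  (last char: 'a')
  sorted[14] = gbgedcdafcdfbab$  (last char: '$')
  sorted[15] = gedcdafcdfbab$gb  (last char: 'b')
Last column: bbdafgdfcecgda$b
Original string S is at sorted index 14

Answer: bbdafgdfcecgda$b
14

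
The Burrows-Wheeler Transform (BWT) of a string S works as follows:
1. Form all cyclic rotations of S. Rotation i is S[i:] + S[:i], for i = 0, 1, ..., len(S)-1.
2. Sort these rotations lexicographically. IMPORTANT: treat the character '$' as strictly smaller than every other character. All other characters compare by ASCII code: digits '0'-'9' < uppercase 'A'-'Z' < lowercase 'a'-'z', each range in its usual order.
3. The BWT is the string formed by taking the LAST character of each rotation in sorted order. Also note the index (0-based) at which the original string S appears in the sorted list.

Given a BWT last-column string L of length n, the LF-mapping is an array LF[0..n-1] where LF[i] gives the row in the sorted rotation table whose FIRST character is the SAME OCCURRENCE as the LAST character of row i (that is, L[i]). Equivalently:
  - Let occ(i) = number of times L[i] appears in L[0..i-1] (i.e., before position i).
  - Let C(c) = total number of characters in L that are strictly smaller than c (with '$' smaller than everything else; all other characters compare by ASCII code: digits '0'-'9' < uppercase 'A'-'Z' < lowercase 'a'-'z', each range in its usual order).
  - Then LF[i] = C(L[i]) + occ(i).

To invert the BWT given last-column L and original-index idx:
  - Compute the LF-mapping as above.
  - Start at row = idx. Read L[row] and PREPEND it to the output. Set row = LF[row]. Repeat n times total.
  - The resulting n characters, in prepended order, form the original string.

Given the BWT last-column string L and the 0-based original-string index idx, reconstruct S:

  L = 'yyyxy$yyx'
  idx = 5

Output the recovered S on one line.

Answer: yxyyyyxy$

Derivation:
LF mapping: 3 4 5 1 6 0 7 8 2
Walk LF starting at row 5, prepending L[row]:
  step 1: row=5, L[5]='$', prepend. Next row=LF[5]=0
  step 2: row=0, L[0]='y', prepend. Next row=LF[0]=3
  step 3: row=3, L[3]='x', prepend. Next row=LF[3]=1
  step 4: row=1, L[1]='y', prepend. Next row=LF[1]=4
  step 5: row=4, L[4]='y', prepend. Next row=LF[4]=6
  step 6: row=6, L[6]='y', prepend. Next row=LF[6]=7
  step 7: row=7, L[7]='y', prepend. Next row=LF[7]=8
  step 8: row=8, L[8]='x', prepend. Next row=LF[8]=2
  step 9: row=2, L[2]='y', prepend. Next row=LF[2]=5
Reversed output: yxyyyyxy$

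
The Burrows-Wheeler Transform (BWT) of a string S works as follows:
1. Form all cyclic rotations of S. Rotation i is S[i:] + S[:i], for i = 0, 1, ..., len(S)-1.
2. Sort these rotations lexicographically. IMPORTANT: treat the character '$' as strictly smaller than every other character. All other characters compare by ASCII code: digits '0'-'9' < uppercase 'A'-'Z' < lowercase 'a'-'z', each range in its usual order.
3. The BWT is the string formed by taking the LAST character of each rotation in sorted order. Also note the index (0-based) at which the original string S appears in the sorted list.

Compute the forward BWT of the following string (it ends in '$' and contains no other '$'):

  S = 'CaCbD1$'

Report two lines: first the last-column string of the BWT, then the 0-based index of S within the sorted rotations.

All 7 rotations (rotation i = S[i:]+S[:i]):
  rot[0] = CaCbD1$
  rot[1] = aCbD1$C
  rot[2] = CbD1$Ca
  rot[3] = bD1$CaC
  rot[4] = D1$CaCb
  rot[5] = 1$CaCbD
  rot[6] = $CaCbD1
Sorted (with $ < everything):
  sorted[0] = $CaCbD1  (last char: '1')
  sorted[1] = 1$CaCbD  (last char: 'D')
  sorted[2] = CaCbD1$  (last char: '$')
  sorted[3] = CbD1$Ca  (last char: 'a')
  sorted[4] = D1$CaCb  (last char: 'b')
  sorted[5] = aCbD1$C  (last char: 'C')
  sorted[6] = bD1$CaC  (last char: 'C')
Last column: 1D$abCC
Original string S is at sorted index 2

Answer: 1D$abCC
2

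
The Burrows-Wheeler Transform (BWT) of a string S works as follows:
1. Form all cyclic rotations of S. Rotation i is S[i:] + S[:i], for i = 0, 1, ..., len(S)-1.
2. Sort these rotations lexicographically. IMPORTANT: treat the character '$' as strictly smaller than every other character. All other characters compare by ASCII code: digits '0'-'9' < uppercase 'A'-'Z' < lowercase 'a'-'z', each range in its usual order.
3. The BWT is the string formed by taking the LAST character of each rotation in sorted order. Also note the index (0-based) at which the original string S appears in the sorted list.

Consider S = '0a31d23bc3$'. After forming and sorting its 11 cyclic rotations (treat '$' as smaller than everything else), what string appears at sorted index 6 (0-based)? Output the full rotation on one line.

Answer: 3bc3$0a31d2

Derivation:
All 11 rotations (rotation i = S[i:]+S[:i]):
  rot[0] = 0a31d23bc3$
  rot[1] = a31d23bc3$0
  rot[2] = 31d23bc3$0a
  rot[3] = 1d23bc3$0a3
  rot[4] = d23bc3$0a31
  rot[5] = 23bc3$0a31d
  rot[6] = 3bc3$0a31d2
  rot[7] = bc3$0a31d23
  rot[8] = c3$0a31d23b
  rot[9] = 3$0a31d23bc
  rot[10] = $0a31d23bc3
Sorted (with $ < everything):
  sorted[0] = $0a31d23bc3
  sorted[1] = 0a31d23bc3$
  sorted[2] = 1d23bc3$0a3
  sorted[3] = 23bc3$0a31d
  sorted[4] = 3$0a31d23bc
  sorted[5] = 31d23bc3$0a
  sorted[6] = 3bc3$0a31d2
  sorted[7] = a31d23bc3$0
  sorted[8] = bc3$0a31d23
  sorted[9] = c3$0a31d23b
  sorted[10] = d23bc3$0a31
sorted[6] = 3bc3$0a31d2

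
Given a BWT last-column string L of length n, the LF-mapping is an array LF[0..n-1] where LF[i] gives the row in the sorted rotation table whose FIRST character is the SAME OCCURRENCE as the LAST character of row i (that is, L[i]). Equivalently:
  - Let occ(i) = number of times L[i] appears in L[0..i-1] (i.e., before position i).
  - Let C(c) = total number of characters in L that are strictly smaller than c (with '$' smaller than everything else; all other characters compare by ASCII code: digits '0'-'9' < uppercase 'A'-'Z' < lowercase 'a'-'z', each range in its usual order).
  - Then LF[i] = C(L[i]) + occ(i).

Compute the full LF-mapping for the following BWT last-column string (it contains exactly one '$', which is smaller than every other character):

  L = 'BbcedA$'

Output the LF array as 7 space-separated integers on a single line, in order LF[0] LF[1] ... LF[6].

Answer: 2 3 4 6 5 1 0

Derivation:
Char counts: '$':1, 'A':1, 'B':1, 'b':1, 'c':1, 'd':1, 'e':1
C (first-col start): C('$')=0, C('A')=1, C('B')=2, C('b')=3, C('c')=4, C('d')=5, C('e')=6
L[0]='B': occ=0, LF[0]=C('B')+0=2+0=2
L[1]='b': occ=0, LF[1]=C('b')+0=3+0=3
L[2]='c': occ=0, LF[2]=C('c')+0=4+0=4
L[3]='e': occ=0, LF[3]=C('e')+0=6+0=6
L[4]='d': occ=0, LF[4]=C('d')+0=5+0=5
L[5]='A': occ=0, LF[5]=C('A')+0=1+0=1
L[6]='$': occ=0, LF[6]=C('$')+0=0+0=0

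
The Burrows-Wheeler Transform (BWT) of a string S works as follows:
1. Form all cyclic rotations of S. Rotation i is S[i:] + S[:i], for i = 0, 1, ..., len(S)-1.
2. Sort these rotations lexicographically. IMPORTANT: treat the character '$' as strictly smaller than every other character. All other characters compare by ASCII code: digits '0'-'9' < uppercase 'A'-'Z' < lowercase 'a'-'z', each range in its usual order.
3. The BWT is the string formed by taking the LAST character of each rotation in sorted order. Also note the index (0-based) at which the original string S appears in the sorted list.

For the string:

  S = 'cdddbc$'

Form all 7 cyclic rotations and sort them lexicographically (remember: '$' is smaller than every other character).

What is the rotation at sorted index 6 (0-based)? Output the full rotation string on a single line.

Answer: dddbc$c

Derivation:
All 7 rotations (rotation i = S[i:]+S[:i]):
  rot[0] = cdddbc$
  rot[1] = dddbc$c
  rot[2] = ddbc$cd
  rot[3] = dbc$cdd
  rot[4] = bc$cddd
  rot[5] = c$cdddb
  rot[6] = $cdddbc
Sorted (with $ < everything):
  sorted[0] = $cdddbc
  sorted[1] = bc$cddd
  sorted[2] = c$cdddb
  sorted[3] = cdddbc$
  sorted[4] = dbc$cdd
  sorted[5] = ddbc$cd
  sorted[6] = dddbc$c
sorted[6] = dddbc$c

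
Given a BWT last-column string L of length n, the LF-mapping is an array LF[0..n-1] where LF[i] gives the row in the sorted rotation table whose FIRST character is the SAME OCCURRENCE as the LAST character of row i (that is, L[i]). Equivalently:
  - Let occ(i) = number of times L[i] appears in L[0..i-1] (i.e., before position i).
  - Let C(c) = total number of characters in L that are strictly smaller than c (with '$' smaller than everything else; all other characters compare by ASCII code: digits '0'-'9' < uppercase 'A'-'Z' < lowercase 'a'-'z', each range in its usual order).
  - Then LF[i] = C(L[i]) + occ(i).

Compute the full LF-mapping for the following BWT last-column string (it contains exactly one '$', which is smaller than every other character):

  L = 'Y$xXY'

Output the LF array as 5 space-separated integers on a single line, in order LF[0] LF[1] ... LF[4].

Answer: 2 0 4 1 3

Derivation:
Char counts: '$':1, 'X':1, 'Y':2, 'x':1
C (first-col start): C('$')=0, C('X')=1, C('Y')=2, C('x')=4
L[0]='Y': occ=0, LF[0]=C('Y')+0=2+0=2
L[1]='$': occ=0, LF[1]=C('$')+0=0+0=0
L[2]='x': occ=0, LF[2]=C('x')+0=4+0=4
L[3]='X': occ=0, LF[3]=C('X')+0=1+0=1
L[4]='Y': occ=1, LF[4]=C('Y')+1=2+1=3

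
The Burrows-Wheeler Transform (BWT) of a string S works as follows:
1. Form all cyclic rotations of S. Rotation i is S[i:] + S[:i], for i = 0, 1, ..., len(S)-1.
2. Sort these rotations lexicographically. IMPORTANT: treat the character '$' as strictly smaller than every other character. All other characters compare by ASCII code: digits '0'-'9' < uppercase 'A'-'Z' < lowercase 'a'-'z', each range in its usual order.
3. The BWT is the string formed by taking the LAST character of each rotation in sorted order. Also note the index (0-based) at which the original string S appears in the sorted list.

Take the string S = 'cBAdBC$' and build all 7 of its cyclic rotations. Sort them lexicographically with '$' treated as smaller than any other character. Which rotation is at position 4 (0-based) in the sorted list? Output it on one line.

All 7 rotations (rotation i = S[i:]+S[:i]):
  rot[0] = cBAdBC$
  rot[1] = BAdBC$c
  rot[2] = AdBC$cB
  rot[3] = dBC$cBA
  rot[4] = BC$cBAd
  rot[5] = C$cBAdB
  rot[6] = $cBAdBC
Sorted (with $ < everything):
  sorted[0] = $cBAdBC
  sorted[1] = AdBC$cB
  sorted[2] = BAdBC$c
  sorted[3] = BC$cBAd
  sorted[4] = C$cBAdB
  sorted[5] = cBAdBC$
  sorted[6] = dBC$cBA
sorted[4] = C$cBAdB

Answer: C$cBAdB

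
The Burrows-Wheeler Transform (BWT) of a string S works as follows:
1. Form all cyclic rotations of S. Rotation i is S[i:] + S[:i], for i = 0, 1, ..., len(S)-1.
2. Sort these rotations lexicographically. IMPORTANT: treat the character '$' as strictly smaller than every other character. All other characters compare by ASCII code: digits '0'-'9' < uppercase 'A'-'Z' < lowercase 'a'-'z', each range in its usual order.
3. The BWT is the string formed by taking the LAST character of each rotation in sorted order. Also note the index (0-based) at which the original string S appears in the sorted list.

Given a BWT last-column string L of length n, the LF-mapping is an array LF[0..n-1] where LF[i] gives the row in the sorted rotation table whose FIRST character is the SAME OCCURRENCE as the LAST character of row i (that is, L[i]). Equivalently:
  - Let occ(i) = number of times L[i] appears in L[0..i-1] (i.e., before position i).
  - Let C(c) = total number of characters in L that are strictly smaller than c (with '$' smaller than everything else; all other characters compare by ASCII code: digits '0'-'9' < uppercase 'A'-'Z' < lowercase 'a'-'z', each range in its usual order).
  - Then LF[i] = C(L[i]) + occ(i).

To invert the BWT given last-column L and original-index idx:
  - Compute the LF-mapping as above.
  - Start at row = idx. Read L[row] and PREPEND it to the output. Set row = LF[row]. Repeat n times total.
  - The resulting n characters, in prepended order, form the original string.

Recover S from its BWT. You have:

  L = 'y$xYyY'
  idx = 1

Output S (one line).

Answer: YxYyy$

Derivation:
LF mapping: 4 0 3 1 5 2
Walk LF starting at row 1, prepending L[row]:
  step 1: row=1, L[1]='$', prepend. Next row=LF[1]=0
  step 2: row=0, L[0]='y', prepend. Next row=LF[0]=4
  step 3: row=4, L[4]='y', prepend. Next row=LF[4]=5
  step 4: row=5, L[5]='Y', prepend. Next row=LF[5]=2
  step 5: row=2, L[2]='x', prepend. Next row=LF[2]=3
  step 6: row=3, L[3]='Y', prepend. Next row=LF[3]=1
Reversed output: YxYyy$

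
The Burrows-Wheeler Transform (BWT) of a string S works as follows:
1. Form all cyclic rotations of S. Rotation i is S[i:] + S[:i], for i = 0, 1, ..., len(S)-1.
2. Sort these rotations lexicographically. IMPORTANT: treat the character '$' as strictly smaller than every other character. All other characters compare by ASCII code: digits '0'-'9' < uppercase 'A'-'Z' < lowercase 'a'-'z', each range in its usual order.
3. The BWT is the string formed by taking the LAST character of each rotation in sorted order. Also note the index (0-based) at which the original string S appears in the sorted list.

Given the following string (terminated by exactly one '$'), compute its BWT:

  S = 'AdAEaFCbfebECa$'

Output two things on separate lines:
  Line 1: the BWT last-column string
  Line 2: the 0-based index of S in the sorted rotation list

All 15 rotations (rotation i = S[i:]+S[:i]):
  rot[0] = AdAEaFCbfebECa$
  rot[1] = dAEaFCbfebECa$A
  rot[2] = AEaFCbfebECa$Ad
  rot[3] = EaFCbfebECa$AdA
  rot[4] = aFCbfebECa$AdAE
  rot[5] = FCbfebECa$AdAEa
  rot[6] = CbfebECa$AdAEaF
  rot[7] = bfebECa$AdAEaFC
  rot[8] = febECa$AdAEaFCb
  rot[9] = ebECa$AdAEaFCbf
  rot[10] = bECa$AdAEaFCbfe
  rot[11] = ECa$AdAEaFCbfeb
  rot[12] = Ca$AdAEaFCbfebE
  rot[13] = a$AdAEaFCbfebEC
  rot[14] = $AdAEaFCbfebECa
Sorted (with $ < everything):
  sorted[0] = $AdAEaFCbfebECa  (last char: 'a')
  sorted[1] = AEaFCbfebECa$Ad  (last char: 'd')
  sorted[2] = AdAEaFCbfebECa$  (last char: '$')
  sorted[3] = Ca$AdAEaFCbfebE  (last char: 'E')
  sorted[4] = CbfebECa$AdAEaF  (last char: 'F')
  sorted[5] = ECa$AdAEaFCbfeb  (last char: 'b')
  sorted[6] = EaFCbfebECa$AdA  (last char: 'A')
  sorted[7] = FCbfebECa$AdAEa  (last char: 'a')
  sorted[8] = a$AdAEaFCbfebEC  (last char: 'C')
  sorted[9] = aFCbfebECa$AdAE  (last char: 'E')
  sorted[10] = bECa$AdAEaFCbfe  (last char: 'e')
  sorted[11] = bfebECa$AdAEaFC  (last char: 'C')
  sorted[12] = dAEaFCbfebECa$A  (last char: 'A')
  sorted[13] = ebECa$AdAEaFCbf  (last char: 'f')
  sorted[14] = febECa$AdAEaFCb  (last char: 'b')
Last column: ad$EFbAaCEeCAfb
Original string S is at sorted index 2

Answer: ad$EFbAaCEeCAfb
2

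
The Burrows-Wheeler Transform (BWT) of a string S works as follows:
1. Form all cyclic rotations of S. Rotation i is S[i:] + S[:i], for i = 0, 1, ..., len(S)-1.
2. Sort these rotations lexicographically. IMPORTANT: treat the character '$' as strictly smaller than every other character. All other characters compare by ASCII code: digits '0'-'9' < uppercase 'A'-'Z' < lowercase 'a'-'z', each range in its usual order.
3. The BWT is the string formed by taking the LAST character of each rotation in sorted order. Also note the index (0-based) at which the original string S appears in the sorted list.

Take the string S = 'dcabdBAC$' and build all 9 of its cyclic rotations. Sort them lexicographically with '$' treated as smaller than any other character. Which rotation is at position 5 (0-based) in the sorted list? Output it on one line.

All 9 rotations (rotation i = S[i:]+S[:i]):
  rot[0] = dcabdBAC$
  rot[1] = cabdBAC$d
  rot[2] = abdBAC$dc
  rot[3] = bdBAC$dca
  rot[4] = dBAC$dcab
  rot[5] = BAC$dcabd
  rot[6] = AC$dcabdB
  rot[7] = C$dcabdBA
  rot[8] = $dcabdBAC
Sorted (with $ < everything):
  sorted[0] = $dcabdBAC
  sorted[1] = AC$dcabdB
  sorted[2] = BAC$dcabd
  sorted[3] = C$dcabdBA
  sorted[4] = abdBAC$dc
  sorted[5] = bdBAC$dca
  sorted[6] = cabdBAC$d
  sorted[7] = dBAC$dcab
  sorted[8] = dcabdBAC$
sorted[5] = bdBAC$dca

Answer: bdBAC$dca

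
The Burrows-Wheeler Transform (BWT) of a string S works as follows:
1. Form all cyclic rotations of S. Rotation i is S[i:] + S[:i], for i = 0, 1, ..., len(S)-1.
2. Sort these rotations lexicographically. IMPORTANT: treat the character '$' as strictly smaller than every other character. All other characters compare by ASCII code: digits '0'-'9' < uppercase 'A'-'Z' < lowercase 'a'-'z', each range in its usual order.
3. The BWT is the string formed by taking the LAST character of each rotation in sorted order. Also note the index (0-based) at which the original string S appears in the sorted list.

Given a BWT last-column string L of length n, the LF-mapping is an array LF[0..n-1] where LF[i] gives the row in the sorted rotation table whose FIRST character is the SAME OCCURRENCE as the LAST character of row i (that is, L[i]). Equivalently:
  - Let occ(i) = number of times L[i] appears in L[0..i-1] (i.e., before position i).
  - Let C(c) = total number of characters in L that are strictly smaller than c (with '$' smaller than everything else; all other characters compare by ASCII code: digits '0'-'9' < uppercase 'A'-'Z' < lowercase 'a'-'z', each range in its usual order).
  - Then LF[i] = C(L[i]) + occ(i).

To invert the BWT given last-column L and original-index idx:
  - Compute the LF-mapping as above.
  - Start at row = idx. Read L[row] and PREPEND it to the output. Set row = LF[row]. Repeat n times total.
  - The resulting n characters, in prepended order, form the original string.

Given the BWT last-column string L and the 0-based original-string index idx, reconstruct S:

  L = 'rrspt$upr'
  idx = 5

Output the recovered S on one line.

LF mapping: 3 4 6 1 7 0 8 2 5
Walk LF starting at row 5, prepending L[row]:
  step 1: row=5, L[5]='$', prepend. Next row=LF[5]=0
  step 2: row=0, L[0]='r', prepend. Next row=LF[0]=3
  step 3: row=3, L[3]='p', prepend. Next row=LF[3]=1
  step 4: row=1, L[1]='r', prepend. Next row=LF[1]=4
  step 5: row=4, L[4]='t', prepend. Next row=LF[4]=7
  step 6: row=7, L[7]='p', prepend. Next row=LF[7]=2
  step 7: row=2, L[2]='s', prepend. Next row=LF[2]=6
  step 8: row=6, L[6]='u', prepend. Next row=LF[6]=8
  step 9: row=8, L[8]='r', prepend. Next row=LF[8]=5
Reversed output: rusptrpr$

Answer: rusptrpr$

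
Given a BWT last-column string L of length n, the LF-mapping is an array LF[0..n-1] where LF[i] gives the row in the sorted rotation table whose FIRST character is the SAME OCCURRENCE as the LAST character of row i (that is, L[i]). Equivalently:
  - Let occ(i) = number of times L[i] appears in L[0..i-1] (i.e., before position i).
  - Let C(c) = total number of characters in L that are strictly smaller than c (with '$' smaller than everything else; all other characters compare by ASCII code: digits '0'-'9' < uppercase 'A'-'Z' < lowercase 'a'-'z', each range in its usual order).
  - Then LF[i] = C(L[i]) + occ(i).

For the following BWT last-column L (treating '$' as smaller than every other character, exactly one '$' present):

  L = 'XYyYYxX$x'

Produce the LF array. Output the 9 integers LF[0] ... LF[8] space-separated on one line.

Char counts: '$':1, 'X':2, 'Y':3, 'x':2, 'y':1
C (first-col start): C('$')=0, C('X')=1, C('Y')=3, C('x')=6, C('y')=8
L[0]='X': occ=0, LF[0]=C('X')+0=1+0=1
L[1]='Y': occ=0, LF[1]=C('Y')+0=3+0=3
L[2]='y': occ=0, LF[2]=C('y')+0=8+0=8
L[3]='Y': occ=1, LF[3]=C('Y')+1=3+1=4
L[4]='Y': occ=2, LF[4]=C('Y')+2=3+2=5
L[5]='x': occ=0, LF[5]=C('x')+0=6+0=6
L[6]='X': occ=1, LF[6]=C('X')+1=1+1=2
L[7]='$': occ=0, LF[7]=C('$')+0=0+0=0
L[8]='x': occ=1, LF[8]=C('x')+1=6+1=7

Answer: 1 3 8 4 5 6 2 0 7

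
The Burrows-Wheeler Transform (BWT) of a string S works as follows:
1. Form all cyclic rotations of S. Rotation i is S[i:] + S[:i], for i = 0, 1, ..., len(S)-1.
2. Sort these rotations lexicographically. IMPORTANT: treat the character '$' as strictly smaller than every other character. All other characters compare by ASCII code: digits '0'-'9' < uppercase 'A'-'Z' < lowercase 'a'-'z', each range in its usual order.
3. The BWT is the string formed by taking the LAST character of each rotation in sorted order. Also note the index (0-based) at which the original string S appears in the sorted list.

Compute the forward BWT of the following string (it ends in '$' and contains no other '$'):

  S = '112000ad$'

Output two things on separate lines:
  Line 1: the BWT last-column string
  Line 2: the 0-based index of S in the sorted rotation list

Answer: d200$110a
4

Derivation:
All 9 rotations (rotation i = S[i:]+S[:i]):
  rot[0] = 112000ad$
  rot[1] = 12000ad$1
  rot[2] = 2000ad$11
  rot[3] = 000ad$112
  rot[4] = 00ad$1120
  rot[5] = 0ad$11200
  rot[6] = ad$112000
  rot[7] = d$112000a
  rot[8] = $112000ad
Sorted (with $ < everything):
  sorted[0] = $112000ad  (last char: 'd')
  sorted[1] = 000ad$112  (last char: '2')
  sorted[2] = 00ad$1120  (last char: '0')
  sorted[3] = 0ad$11200  (last char: '0')
  sorted[4] = 112000ad$  (last char: '$')
  sorted[5] = 12000ad$1  (last char: '1')
  sorted[6] = 2000ad$11  (last char: '1')
  sorted[7] = ad$112000  (last char: '0')
  sorted[8] = d$112000a  (last char: 'a')
Last column: d200$110a
Original string S is at sorted index 4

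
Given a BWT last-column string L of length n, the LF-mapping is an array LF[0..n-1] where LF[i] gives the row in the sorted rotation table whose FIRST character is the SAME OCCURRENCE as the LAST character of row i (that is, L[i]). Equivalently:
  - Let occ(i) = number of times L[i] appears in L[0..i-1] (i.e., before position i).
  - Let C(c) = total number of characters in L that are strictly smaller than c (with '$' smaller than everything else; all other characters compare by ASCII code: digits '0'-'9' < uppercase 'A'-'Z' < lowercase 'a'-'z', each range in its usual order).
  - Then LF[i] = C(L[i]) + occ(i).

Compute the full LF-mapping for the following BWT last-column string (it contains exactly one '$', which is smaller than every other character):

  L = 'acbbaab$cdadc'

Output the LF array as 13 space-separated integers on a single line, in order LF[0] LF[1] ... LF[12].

Char counts: '$':1, 'a':4, 'b':3, 'c':3, 'd':2
C (first-col start): C('$')=0, C('a')=1, C('b')=5, C('c')=8, C('d')=11
L[0]='a': occ=0, LF[0]=C('a')+0=1+0=1
L[1]='c': occ=0, LF[1]=C('c')+0=8+0=8
L[2]='b': occ=0, LF[2]=C('b')+0=5+0=5
L[3]='b': occ=1, LF[3]=C('b')+1=5+1=6
L[4]='a': occ=1, LF[4]=C('a')+1=1+1=2
L[5]='a': occ=2, LF[5]=C('a')+2=1+2=3
L[6]='b': occ=2, LF[6]=C('b')+2=5+2=7
L[7]='$': occ=0, LF[7]=C('$')+0=0+0=0
L[8]='c': occ=1, LF[8]=C('c')+1=8+1=9
L[9]='d': occ=0, LF[9]=C('d')+0=11+0=11
L[10]='a': occ=3, LF[10]=C('a')+3=1+3=4
L[11]='d': occ=1, LF[11]=C('d')+1=11+1=12
L[12]='c': occ=2, LF[12]=C('c')+2=8+2=10

Answer: 1 8 5 6 2 3 7 0 9 11 4 12 10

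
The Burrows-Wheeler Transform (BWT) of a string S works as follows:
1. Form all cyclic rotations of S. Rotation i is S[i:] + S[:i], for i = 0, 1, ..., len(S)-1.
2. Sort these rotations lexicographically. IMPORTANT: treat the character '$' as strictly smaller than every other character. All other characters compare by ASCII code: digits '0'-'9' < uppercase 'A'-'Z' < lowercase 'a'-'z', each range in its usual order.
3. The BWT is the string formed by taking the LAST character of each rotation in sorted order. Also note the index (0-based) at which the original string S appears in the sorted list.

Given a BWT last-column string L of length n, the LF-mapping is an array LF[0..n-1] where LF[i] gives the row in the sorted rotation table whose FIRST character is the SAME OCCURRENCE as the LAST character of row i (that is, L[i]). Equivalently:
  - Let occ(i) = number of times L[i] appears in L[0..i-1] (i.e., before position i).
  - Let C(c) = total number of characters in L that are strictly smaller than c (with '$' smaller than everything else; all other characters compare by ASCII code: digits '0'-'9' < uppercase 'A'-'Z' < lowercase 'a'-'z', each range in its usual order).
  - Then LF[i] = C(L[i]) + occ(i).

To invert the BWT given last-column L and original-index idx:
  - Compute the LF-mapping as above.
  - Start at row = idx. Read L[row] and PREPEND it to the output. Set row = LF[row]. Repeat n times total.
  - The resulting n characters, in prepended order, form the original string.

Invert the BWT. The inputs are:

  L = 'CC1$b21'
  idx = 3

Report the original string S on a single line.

LF mapping: 4 5 1 0 6 3 2
Walk LF starting at row 3, prepending L[row]:
  step 1: row=3, L[3]='$', prepend. Next row=LF[3]=0
  step 2: row=0, L[0]='C', prepend. Next row=LF[0]=4
  step 3: row=4, L[4]='b', prepend. Next row=LF[4]=6
  step 4: row=6, L[6]='1', prepend. Next row=LF[6]=2
  step 5: row=2, L[2]='1', prepend. Next row=LF[2]=1
  step 6: row=1, L[1]='C', prepend. Next row=LF[1]=5
  step 7: row=5, L[5]='2', prepend. Next row=LF[5]=3
Reversed output: 2C11bC$

Answer: 2C11bC$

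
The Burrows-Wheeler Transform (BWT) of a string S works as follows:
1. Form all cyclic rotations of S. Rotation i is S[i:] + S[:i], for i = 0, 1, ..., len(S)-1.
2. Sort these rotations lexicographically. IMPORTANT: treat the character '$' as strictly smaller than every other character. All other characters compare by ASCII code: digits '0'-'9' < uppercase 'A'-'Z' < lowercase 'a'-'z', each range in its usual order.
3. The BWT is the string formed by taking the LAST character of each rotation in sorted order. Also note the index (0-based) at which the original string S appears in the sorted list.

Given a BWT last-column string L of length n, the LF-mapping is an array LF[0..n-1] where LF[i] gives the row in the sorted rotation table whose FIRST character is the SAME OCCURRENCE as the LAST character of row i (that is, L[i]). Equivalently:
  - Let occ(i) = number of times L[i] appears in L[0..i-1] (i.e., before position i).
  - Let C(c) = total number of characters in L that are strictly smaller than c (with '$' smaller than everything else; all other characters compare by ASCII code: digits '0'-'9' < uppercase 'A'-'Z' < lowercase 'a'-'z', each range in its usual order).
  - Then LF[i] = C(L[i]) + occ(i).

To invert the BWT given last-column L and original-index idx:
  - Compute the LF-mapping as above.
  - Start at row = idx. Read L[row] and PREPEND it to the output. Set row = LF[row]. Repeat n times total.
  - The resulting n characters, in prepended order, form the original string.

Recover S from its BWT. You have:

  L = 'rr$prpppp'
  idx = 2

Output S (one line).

LF mapping: 6 7 0 1 8 2 3 4 5
Walk LF starting at row 2, prepending L[row]:
  step 1: row=2, L[2]='$', prepend. Next row=LF[2]=0
  step 2: row=0, L[0]='r', prepend. Next row=LF[0]=6
  step 3: row=6, L[6]='p', prepend. Next row=LF[6]=3
  step 4: row=3, L[3]='p', prepend. Next row=LF[3]=1
  step 5: row=1, L[1]='r', prepend. Next row=LF[1]=7
  step 6: row=7, L[7]='p', prepend. Next row=LF[7]=4
  step 7: row=4, L[4]='r', prepend. Next row=LF[4]=8
  step 8: row=8, L[8]='p', prepend. Next row=LF[8]=5
  step 9: row=5, L[5]='p', prepend. Next row=LF[5]=2
Reversed output: pprprppr$

Answer: pprprppr$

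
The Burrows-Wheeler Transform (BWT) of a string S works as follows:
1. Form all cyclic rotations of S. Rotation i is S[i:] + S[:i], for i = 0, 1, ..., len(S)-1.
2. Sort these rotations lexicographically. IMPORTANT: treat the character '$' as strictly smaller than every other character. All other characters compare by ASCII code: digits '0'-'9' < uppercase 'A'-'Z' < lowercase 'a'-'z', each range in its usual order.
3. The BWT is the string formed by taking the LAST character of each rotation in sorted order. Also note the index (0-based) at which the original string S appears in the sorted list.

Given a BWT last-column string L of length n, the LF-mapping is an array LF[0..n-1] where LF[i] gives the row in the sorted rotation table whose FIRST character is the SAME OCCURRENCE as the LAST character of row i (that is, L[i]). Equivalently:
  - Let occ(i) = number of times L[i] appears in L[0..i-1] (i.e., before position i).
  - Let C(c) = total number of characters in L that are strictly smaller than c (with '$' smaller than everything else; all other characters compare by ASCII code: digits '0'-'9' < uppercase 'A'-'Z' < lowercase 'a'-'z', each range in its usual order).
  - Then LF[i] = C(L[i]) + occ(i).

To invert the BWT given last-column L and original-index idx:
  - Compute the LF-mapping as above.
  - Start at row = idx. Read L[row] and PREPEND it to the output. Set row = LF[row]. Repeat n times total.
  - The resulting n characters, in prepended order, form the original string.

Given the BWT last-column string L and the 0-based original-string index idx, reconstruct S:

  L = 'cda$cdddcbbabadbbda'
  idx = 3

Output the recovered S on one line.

Answer: adaacadddbbdbcbdbc$

Derivation:
LF mapping: 10 13 1 0 11 14 15 16 12 5 6 2 7 3 17 8 9 18 4
Walk LF starting at row 3, prepending L[row]:
  step 1: row=3, L[3]='$', prepend. Next row=LF[3]=0
  step 2: row=0, L[0]='c', prepend. Next row=LF[0]=10
  step 3: row=10, L[10]='b', prepend. Next row=LF[10]=6
  step 4: row=6, L[6]='d', prepend. Next row=LF[6]=15
  step 5: row=15, L[15]='b', prepend. Next row=LF[15]=8
  step 6: row=8, L[8]='c', prepend. Next row=LF[8]=12
  step 7: row=12, L[12]='b', prepend. Next row=LF[12]=7
  step 8: row=7, L[7]='d', prepend. Next row=LF[7]=16
  step 9: row=16, L[16]='b', prepend. Next row=LF[16]=9
  step 10: row=9, L[9]='b', prepend. Next row=LF[9]=5
  step 11: row=5, L[5]='d', prepend. Next row=LF[5]=14
  step 12: row=14, L[14]='d', prepend. Next row=LF[14]=17
  step 13: row=17, L[17]='d', prepend. Next row=LF[17]=18
  step 14: row=18, L[18]='a', prepend. Next row=LF[18]=4
  step 15: row=4, L[4]='c', prepend. Next row=LF[4]=11
  step 16: row=11, L[11]='a', prepend. Next row=LF[11]=2
  step 17: row=2, L[2]='a', prepend. Next row=LF[2]=1
  step 18: row=1, L[1]='d', prepend. Next row=LF[1]=13
  step 19: row=13, L[13]='a', prepend. Next row=LF[13]=3
Reversed output: adaacadddbbdbcbdbc$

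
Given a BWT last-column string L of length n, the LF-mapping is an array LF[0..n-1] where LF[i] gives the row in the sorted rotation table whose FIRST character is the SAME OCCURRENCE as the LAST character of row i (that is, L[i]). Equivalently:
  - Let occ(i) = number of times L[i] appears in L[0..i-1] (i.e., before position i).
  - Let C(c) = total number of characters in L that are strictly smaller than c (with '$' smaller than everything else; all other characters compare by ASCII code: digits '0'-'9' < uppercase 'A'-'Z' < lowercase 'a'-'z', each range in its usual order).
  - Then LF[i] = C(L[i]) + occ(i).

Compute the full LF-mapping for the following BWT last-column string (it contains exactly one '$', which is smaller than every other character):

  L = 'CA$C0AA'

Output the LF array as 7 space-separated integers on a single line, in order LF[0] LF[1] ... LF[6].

Char counts: '$':1, '0':1, 'A':3, 'C':2
C (first-col start): C('$')=0, C('0')=1, C('A')=2, C('C')=5
L[0]='C': occ=0, LF[0]=C('C')+0=5+0=5
L[1]='A': occ=0, LF[1]=C('A')+0=2+0=2
L[2]='$': occ=0, LF[2]=C('$')+0=0+0=0
L[3]='C': occ=1, LF[3]=C('C')+1=5+1=6
L[4]='0': occ=0, LF[4]=C('0')+0=1+0=1
L[5]='A': occ=1, LF[5]=C('A')+1=2+1=3
L[6]='A': occ=2, LF[6]=C('A')+2=2+2=4

Answer: 5 2 0 6 1 3 4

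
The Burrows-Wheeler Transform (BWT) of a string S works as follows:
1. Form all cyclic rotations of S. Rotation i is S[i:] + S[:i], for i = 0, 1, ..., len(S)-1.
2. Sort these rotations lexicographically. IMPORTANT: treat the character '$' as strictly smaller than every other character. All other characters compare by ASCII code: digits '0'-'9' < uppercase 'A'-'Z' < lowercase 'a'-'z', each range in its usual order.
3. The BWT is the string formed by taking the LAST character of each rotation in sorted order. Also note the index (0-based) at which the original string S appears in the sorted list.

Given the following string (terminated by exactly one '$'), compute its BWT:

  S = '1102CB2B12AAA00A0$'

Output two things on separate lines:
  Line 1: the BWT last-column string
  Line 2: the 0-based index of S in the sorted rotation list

Answer: 0AA101$B1B00AA22C2
6

Derivation:
All 18 rotations (rotation i = S[i:]+S[:i]):
  rot[0] = 1102CB2B12AAA00A0$
  rot[1] = 102CB2B12AAA00A0$1
  rot[2] = 02CB2B12AAA00A0$11
  rot[3] = 2CB2B12AAA00A0$110
  rot[4] = CB2B12AAA00A0$1102
  rot[5] = B2B12AAA00A0$1102C
  rot[6] = 2B12AAA00A0$1102CB
  rot[7] = B12AAA00A0$1102CB2
  rot[8] = 12AAA00A0$1102CB2B
  rot[9] = 2AAA00A0$1102CB2B1
  rot[10] = AAA00A0$1102CB2B12
  rot[11] = AA00A0$1102CB2B12A
  rot[12] = A00A0$1102CB2B12AA
  rot[13] = 00A0$1102CB2B12AAA
  rot[14] = 0A0$1102CB2B12AAA0
  rot[15] = A0$1102CB2B12AAA00
  rot[16] = 0$1102CB2B12AAA00A
  rot[17] = $1102CB2B12AAA00A0
Sorted (with $ < everything):
  sorted[0] = $1102CB2B12AAA00A0  (last char: '0')
  sorted[1] = 0$1102CB2B12AAA00A  (last char: 'A')
  sorted[2] = 00A0$1102CB2B12AAA  (last char: 'A')
  sorted[3] = 02CB2B12AAA00A0$11  (last char: '1')
  sorted[4] = 0A0$1102CB2B12AAA0  (last char: '0')
  sorted[5] = 102CB2B12AAA00A0$1  (last char: '1')
  sorted[6] = 1102CB2B12AAA00A0$  (last char: '$')
  sorted[7] = 12AAA00A0$1102CB2B  (last char: 'B')
  sorted[8] = 2AAA00A0$1102CB2B1  (last char: '1')
  sorted[9] = 2B12AAA00A0$1102CB  (last char: 'B')
  sorted[10] = 2CB2B12AAA00A0$110  (last char: '0')
  sorted[11] = A0$1102CB2B12AAA00  (last char: '0')
  sorted[12] = A00A0$1102CB2B12AA  (last char: 'A')
  sorted[13] = AA00A0$1102CB2B12A  (last char: 'A')
  sorted[14] = AAA00A0$1102CB2B12  (last char: '2')
  sorted[15] = B12AAA00A0$1102CB2  (last char: '2')
  sorted[16] = B2B12AAA00A0$1102C  (last char: 'C')
  sorted[17] = CB2B12AAA00A0$1102  (last char: '2')
Last column: 0AA101$B1B00AA22C2
Original string S is at sorted index 6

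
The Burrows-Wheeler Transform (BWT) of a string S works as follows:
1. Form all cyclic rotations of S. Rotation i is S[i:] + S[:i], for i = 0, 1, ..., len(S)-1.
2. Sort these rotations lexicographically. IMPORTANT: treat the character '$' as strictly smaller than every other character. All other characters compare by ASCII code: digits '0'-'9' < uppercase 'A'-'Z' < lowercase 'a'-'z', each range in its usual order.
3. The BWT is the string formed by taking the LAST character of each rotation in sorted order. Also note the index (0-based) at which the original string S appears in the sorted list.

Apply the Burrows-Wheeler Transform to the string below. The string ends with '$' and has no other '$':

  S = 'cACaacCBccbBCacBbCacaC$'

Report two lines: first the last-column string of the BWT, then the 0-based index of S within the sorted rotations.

Answer: CcbcCacABbcCCaCcB$aaacB
17

Derivation:
All 23 rotations (rotation i = S[i:]+S[:i]):
  rot[0] = cACaacCBccbBCacBbCacaC$
  rot[1] = ACaacCBccbBCacBbCacaC$c
  rot[2] = CaacCBccbBCacBbCacaC$cA
  rot[3] = aacCBccbBCacBbCacaC$cAC
  rot[4] = acCBccbBCacBbCacaC$cACa
  rot[5] = cCBccbBCacBbCacaC$cACaa
  rot[6] = CBccbBCacBbCacaC$cACaac
  rot[7] = BccbBCacBbCacaC$cACaacC
  rot[8] = ccbBCacBbCacaC$cACaacCB
  rot[9] = cbBCacBbCacaC$cACaacCBc
  rot[10] = bBCacBbCacaC$cACaacCBcc
  rot[11] = BCacBbCacaC$cACaacCBccb
  rot[12] = CacBbCacaC$cACaacCBccbB
  rot[13] = acBbCacaC$cACaacCBccbBC
  rot[14] = cBbCacaC$cACaacCBccbBCa
  rot[15] = BbCacaC$cACaacCBccbBCac
  rot[16] = bCacaC$cACaacCBccbBCacB
  rot[17] = CacaC$cACaacCBccbBCacBb
  rot[18] = acaC$cACaacCBccbBCacBbC
  rot[19] = caC$cACaacCBccbBCacBbCa
  rot[20] = aC$cACaacCBccbBCacBbCac
  rot[21] = C$cACaacCBccbBCacBbCaca
  rot[22] = $cACaacCBccbBCacBbCacaC
Sorted (with $ < everything):
  sorted[0] = $cACaacCBccbBCacBbCacaC  (last char: 'C')
  sorted[1] = ACaacCBccbBCacBbCacaC$c  (last char: 'c')
  sorted[2] = BCacBbCacaC$cACaacCBccb  (last char: 'b')
  sorted[3] = BbCacaC$cACaacCBccbBCac  (last char: 'c')
  sorted[4] = BccbBCacBbCacaC$cACaacC  (last char: 'C')
  sorted[5] = C$cACaacCBccbBCacBbCaca  (last char: 'a')
  sorted[6] = CBccbBCacBbCacaC$cACaac  (last char: 'c')
  sorted[7] = CaacCBccbBCacBbCacaC$cA  (last char: 'A')
  sorted[8] = CacBbCacaC$cACaacCBccbB  (last char: 'B')
  sorted[9] = CacaC$cACaacCBccbBCacBb  (last char: 'b')
  sorted[10] = aC$cACaacCBccbBCacBbCac  (last char: 'c')
  sorted[11] = aacCBccbBCacBbCacaC$cAC  (last char: 'C')
  sorted[12] = acBbCacaC$cACaacCBccbBC  (last char: 'C')
  sorted[13] = acCBccbBCacBbCacaC$cACa  (last char: 'a')
  sorted[14] = acaC$cACaacCBccbBCacBbC  (last char: 'C')
  sorted[15] = bBCacBbCacaC$cACaacCBcc  (last char: 'c')
  sorted[16] = bCacaC$cACaacCBccbBCacB  (last char: 'B')
  sorted[17] = cACaacCBccbBCacBbCacaC$  (last char: '$')
  sorted[18] = cBbCacaC$cACaacCBccbBCa  (last char: 'a')
  sorted[19] = cCBccbBCacBbCacaC$cACaa  (last char: 'a')
  sorted[20] = caC$cACaacCBccbBCacBbCa  (last char: 'a')
  sorted[21] = cbBCacBbCacaC$cACaacCBc  (last char: 'c')
  sorted[22] = ccbBCacBbCacaC$cACaacCB  (last char: 'B')
Last column: CcbcCacABbcCCaCcB$aaacB
Original string S is at sorted index 17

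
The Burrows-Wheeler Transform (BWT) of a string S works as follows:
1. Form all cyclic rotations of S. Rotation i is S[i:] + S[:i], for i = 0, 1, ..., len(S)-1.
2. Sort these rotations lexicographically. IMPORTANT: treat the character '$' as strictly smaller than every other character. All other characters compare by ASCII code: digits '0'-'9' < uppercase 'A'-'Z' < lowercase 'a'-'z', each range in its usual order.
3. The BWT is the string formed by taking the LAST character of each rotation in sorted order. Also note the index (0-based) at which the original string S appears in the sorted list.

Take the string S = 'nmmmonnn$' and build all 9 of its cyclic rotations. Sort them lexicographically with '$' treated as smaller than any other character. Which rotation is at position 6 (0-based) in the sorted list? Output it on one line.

Answer: nn$nmmmon

Derivation:
All 9 rotations (rotation i = S[i:]+S[:i]):
  rot[0] = nmmmonnn$
  rot[1] = mmmonnn$n
  rot[2] = mmonnn$nm
  rot[3] = monnn$nmm
  rot[4] = onnn$nmmm
  rot[5] = nnn$nmmmo
  rot[6] = nn$nmmmon
  rot[7] = n$nmmmonn
  rot[8] = $nmmmonnn
Sorted (with $ < everything):
  sorted[0] = $nmmmonnn
  sorted[1] = mmmonnn$n
  sorted[2] = mmonnn$nm
  sorted[3] = monnn$nmm
  sorted[4] = n$nmmmonn
  sorted[5] = nmmmonnn$
  sorted[6] = nn$nmmmon
  sorted[7] = nnn$nmmmo
  sorted[8] = onnn$nmmm
sorted[6] = nn$nmmmon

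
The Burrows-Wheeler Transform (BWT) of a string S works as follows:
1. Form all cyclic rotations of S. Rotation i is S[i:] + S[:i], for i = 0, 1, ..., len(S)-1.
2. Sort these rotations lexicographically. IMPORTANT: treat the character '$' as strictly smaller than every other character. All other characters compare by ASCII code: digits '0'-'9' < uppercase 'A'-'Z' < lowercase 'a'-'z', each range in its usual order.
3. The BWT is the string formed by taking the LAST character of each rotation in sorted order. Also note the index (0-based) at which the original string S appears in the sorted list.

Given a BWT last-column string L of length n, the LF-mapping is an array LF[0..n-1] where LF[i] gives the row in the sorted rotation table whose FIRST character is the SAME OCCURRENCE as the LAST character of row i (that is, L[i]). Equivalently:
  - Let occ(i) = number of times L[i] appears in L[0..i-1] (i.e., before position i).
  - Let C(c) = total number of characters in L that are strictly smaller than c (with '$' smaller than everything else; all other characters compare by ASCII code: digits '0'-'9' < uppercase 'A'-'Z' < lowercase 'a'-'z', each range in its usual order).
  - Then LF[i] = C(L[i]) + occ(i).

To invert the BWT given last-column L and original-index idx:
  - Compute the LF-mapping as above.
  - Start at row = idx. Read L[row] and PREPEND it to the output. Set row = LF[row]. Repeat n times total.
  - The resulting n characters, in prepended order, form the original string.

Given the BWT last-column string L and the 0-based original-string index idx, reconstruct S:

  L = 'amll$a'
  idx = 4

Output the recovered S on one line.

LF mapping: 1 5 3 4 0 2
Walk LF starting at row 4, prepending L[row]:
  step 1: row=4, L[4]='$', prepend. Next row=LF[4]=0
  step 2: row=0, L[0]='a', prepend. Next row=LF[0]=1
  step 3: row=1, L[1]='m', prepend. Next row=LF[1]=5
  step 4: row=5, L[5]='a', prepend. Next row=LF[5]=2
  step 5: row=2, L[2]='l', prepend. Next row=LF[2]=3
  step 6: row=3, L[3]='l', prepend. Next row=LF[3]=4
Reversed output: llama$

Answer: llama$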